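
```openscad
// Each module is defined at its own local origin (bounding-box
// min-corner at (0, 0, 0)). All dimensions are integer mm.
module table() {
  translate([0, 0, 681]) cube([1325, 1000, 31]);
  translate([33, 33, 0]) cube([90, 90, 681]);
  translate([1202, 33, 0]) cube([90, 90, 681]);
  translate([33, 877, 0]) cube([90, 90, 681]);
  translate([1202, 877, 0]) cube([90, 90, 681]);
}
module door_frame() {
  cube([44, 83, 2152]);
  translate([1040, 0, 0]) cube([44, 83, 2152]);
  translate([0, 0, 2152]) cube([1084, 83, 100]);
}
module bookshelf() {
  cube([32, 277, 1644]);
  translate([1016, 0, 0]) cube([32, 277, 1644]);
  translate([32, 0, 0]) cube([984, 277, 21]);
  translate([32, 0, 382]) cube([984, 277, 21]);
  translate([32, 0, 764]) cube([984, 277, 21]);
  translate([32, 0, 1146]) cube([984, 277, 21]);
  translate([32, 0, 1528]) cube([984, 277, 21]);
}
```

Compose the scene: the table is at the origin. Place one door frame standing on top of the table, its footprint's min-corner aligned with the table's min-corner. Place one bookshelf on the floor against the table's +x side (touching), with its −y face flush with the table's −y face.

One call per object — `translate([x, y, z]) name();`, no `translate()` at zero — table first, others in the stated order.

table();
translate([0, 0, 712]) door_frame();
translate([1325, 0, 0]) bookshelf();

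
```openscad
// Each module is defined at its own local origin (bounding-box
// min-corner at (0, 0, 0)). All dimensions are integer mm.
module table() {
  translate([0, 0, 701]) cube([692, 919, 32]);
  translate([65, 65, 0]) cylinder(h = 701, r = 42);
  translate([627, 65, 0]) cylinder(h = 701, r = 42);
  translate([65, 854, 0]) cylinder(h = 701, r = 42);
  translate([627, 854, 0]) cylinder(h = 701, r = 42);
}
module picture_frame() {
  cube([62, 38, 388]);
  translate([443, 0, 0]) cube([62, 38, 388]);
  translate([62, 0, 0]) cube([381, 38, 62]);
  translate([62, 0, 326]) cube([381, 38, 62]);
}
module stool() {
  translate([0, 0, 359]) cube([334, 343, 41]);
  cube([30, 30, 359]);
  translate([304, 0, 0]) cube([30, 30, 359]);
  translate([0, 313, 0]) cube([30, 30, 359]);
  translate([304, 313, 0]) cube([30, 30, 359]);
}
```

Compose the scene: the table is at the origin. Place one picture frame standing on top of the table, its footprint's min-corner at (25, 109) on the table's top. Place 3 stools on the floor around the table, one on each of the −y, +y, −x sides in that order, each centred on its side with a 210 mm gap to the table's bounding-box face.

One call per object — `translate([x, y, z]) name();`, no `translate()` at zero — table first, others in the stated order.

table();
translate([25, 109, 733]) picture_frame();
translate([179, -553, 0]) stool();
translate([179, 1129, 0]) stool();
translate([-544, 288, 0]) stool();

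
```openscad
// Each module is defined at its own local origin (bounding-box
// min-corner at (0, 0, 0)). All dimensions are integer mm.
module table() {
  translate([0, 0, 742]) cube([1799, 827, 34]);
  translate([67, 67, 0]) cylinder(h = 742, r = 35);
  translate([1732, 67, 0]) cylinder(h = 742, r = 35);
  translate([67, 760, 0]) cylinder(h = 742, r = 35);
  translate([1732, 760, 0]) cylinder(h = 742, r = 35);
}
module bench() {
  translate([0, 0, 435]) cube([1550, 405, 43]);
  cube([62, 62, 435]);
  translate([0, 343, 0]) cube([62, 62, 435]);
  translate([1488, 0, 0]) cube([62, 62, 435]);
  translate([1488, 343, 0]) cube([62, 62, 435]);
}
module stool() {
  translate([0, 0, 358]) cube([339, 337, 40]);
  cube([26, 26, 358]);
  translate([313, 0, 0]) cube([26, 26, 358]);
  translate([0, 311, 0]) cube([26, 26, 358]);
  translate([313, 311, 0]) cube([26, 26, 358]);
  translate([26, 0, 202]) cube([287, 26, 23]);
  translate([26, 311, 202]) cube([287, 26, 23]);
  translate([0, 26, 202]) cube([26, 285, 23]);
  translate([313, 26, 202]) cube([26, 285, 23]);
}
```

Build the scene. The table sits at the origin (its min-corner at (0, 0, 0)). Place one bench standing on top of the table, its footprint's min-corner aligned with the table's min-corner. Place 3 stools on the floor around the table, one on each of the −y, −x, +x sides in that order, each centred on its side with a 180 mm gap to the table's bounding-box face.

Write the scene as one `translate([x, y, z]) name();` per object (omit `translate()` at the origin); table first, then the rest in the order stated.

table();
translate([0, 0, 776]) bench();
translate([730, -517, 0]) stool();
translate([-519, 245, 0]) stool();
translate([1979, 245, 0]) stool();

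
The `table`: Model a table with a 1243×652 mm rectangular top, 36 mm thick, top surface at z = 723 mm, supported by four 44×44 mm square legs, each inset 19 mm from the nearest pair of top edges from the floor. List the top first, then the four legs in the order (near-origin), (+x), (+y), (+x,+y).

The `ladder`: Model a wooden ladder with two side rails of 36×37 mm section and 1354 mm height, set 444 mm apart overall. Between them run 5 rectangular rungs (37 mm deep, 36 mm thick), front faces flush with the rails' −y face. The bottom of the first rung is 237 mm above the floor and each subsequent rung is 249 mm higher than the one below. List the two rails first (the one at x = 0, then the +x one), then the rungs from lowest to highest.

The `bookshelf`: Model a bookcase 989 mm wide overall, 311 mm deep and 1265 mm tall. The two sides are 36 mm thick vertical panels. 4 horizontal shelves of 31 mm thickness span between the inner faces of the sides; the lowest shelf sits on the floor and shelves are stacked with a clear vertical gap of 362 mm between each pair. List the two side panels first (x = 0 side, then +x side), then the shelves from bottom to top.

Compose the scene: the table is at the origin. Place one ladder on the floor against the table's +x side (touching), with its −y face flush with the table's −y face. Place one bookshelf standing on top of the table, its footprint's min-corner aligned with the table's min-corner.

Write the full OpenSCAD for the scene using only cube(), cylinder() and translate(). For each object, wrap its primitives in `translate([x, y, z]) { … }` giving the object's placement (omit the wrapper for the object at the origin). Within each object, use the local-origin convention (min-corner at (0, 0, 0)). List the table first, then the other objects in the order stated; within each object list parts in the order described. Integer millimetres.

translate([0, 0, 687]) cube([1243, 652, 36]);
translate([19, 19, 0]) cube([44, 44, 687]);
translate([1180, 19, 0]) cube([44, 44, 687]);
translate([19, 589, 0]) cube([44, 44, 687]);
translate([1180, 589, 0]) cube([44, 44, 687]);
translate([1243, 0, 0]) {
  cube([36, 37, 1354]);
  translate([408, 0, 0]) cube([36, 37, 1354]);
  translate([36, 0, 237]) cube([372, 37, 36]);
  translate([36, 0, 486]) cube([372, 37, 36]);
  translate([36, 0, 735]) cube([372, 37, 36]);
  translate([36, 0, 984]) cube([372, 37, 36]);
  translate([36, 0, 1233]) cube([372, 37, 36]);
}
translate([0, 0, 723]) {
  cube([36, 311, 1265]);
  translate([953, 0, 0]) cube([36, 311, 1265]);
  translate([36, 0, 0]) cube([917, 311, 31]);
  translate([36, 0, 393]) cube([917, 311, 31]);
  translate([36, 0, 786]) cube([917, 311, 31]);
  translate([36, 0, 1179]) cube([917, 311, 31]);
}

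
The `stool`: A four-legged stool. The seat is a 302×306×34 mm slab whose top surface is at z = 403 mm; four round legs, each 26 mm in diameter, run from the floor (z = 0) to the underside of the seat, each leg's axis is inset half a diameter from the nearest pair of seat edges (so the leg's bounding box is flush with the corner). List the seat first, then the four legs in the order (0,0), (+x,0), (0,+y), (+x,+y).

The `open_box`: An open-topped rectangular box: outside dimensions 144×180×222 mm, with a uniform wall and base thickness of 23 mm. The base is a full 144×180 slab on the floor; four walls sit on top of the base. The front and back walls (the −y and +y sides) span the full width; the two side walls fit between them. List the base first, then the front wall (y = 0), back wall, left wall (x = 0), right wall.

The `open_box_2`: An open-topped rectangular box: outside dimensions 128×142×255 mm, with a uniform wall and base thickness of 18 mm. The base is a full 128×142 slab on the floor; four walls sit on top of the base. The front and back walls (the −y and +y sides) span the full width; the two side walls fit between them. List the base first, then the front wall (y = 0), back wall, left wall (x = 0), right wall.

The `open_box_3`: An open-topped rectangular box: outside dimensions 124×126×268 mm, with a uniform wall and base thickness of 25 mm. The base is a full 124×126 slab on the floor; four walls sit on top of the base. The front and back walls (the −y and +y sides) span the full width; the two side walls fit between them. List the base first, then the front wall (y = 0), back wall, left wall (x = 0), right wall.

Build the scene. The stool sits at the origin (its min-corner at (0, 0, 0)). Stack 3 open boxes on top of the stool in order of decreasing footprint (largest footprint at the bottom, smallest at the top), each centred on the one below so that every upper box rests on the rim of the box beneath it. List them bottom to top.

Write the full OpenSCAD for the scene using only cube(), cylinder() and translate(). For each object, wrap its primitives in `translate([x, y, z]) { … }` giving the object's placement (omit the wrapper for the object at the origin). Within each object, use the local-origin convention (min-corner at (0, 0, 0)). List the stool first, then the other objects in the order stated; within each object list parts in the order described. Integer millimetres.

translate([0, 0, 369]) cube([302, 306, 34]);
translate([13, 13, 0]) cylinder(h = 369, r = 13);
translate([289, 13, 0]) cylinder(h = 369, r = 13);
translate([13, 293, 0]) cylinder(h = 369, r = 13);
translate([289, 293, 0]) cylinder(h = 369, r = 13);
translate([79, 63, 403]) {
  cube([144, 180, 23]);
  translate([0, 0, 23]) cube([144, 23, 199]);
  translate([0, 157, 23]) cube([144, 23, 199]);
  translate([0, 23, 23]) cube([23, 134, 199]);
  translate([121, 23, 23]) cube([23, 134, 199]);
}
translate([87, 82, 625]) {
  cube([128, 142, 18]);
  translate([0, 0, 18]) cube([128, 18, 237]);
  translate([0, 124, 18]) cube([128, 18, 237]);
  translate([0, 18, 18]) cube([18, 106, 237]);
  translate([110, 18, 18]) cube([18, 106, 237]);
}
translate([89, 90, 880]) {
  cube([124, 126, 25]);
  translate([0, 0, 25]) cube([124, 25, 243]);
  translate([0, 101, 25]) cube([124, 25, 243]);
  translate([0, 25, 25]) cube([25, 76, 243]);
  translate([99, 25, 25]) cube([25, 76, 243]);
}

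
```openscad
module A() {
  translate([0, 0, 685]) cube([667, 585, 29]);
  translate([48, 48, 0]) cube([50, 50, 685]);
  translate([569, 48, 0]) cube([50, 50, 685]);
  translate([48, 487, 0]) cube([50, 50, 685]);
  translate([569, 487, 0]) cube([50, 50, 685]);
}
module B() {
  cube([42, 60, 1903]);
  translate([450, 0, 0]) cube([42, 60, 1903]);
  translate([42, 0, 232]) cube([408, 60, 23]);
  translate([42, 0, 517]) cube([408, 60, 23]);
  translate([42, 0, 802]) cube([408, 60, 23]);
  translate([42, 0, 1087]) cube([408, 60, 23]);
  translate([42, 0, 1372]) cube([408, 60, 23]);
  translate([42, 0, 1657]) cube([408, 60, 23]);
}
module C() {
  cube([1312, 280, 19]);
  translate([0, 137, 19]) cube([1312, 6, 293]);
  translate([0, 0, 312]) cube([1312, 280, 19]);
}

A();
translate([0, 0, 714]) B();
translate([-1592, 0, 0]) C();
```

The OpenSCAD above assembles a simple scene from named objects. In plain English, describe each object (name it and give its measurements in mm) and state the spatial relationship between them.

A is a table with a 667×585 mm rectangular top, 29 mm thick, top surface at z = 714 mm, supported by four 50×50 mm square legs, each inset 48 mm from the nearest pair of top edges, running from the floor.

B is a wooden ladder with two side rails of 42×60 mm section and 1903 mm height, set 492 mm apart overall. Between them run 6 rectangular rungs (60 mm deep, 23 mm thick), front faces flush with the rails' −y face. The bottom of the first rung is 232 mm above the floor and each subsequent rung is 285 mm higher than the one below.

C is an I-beam lying along x, 1312 mm long. Overall section height 331 mm. Two flanges 280 mm wide (y) and 19 mm thick, one on the floor and one at the top; a web 6 mm thick runs between them, centred on the flange width.

The ladder is on top of the table. The I-beam is on the floor beside the table on its −x side.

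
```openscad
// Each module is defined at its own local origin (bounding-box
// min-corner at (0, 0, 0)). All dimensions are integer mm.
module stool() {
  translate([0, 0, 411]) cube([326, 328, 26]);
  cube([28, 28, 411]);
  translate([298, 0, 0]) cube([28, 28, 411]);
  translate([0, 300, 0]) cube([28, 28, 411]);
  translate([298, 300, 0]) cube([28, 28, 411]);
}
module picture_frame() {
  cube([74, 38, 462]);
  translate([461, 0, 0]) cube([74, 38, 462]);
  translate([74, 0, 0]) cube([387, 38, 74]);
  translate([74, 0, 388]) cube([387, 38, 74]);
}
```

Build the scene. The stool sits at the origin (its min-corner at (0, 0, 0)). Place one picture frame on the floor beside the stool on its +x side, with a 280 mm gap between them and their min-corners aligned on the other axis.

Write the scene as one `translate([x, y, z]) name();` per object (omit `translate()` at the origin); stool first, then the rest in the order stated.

stool();
translate([606, 0, 0]) picture_frame();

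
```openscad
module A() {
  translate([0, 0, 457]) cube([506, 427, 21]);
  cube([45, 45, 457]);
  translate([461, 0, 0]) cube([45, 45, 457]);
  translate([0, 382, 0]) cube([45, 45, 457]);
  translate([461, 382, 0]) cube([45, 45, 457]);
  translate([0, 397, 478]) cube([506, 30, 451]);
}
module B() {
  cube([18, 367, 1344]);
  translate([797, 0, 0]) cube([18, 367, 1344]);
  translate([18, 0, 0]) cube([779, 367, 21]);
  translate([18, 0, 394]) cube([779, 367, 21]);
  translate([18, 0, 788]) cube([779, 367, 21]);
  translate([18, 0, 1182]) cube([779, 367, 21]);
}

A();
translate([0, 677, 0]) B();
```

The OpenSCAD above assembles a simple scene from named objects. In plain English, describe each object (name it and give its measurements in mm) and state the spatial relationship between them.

A is a chair: 506×427 mm seat, 21 mm thick, top at z = 478 mm, on four 45 mm square corner legs flush with the seat edges. A 30 mm thick backrest slab spans the full seat width, extending 451 mm above the seat top, its back face flush with the seat's +y edge.

B is a bookshelf 815 mm wide overall, 367 mm deep and 1344 mm tall. The two sides are 18 mm thick vertical panels. 4 horizontal shelves of 21 mm thickness span between the inner faces of the sides; the lowest shelf sits on the floor and shelves are stacked with a clear vertical gap of 373 mm between each pair.

The bookshelf is on the floor beside the chair on its +y side.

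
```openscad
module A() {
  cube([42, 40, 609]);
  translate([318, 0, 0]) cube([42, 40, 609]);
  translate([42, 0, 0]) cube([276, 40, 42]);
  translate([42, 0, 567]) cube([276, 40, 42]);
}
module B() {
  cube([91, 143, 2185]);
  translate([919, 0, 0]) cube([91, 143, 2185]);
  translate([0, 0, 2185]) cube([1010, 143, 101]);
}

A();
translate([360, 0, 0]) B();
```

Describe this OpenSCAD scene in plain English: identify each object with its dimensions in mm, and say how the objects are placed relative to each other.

A is a rectangular picture frame lying in the x–z plane (depth along y). The opening is 276 mm wide (x) by 525 mm tall (z), surrounded by a border 42 mm wide on all four sides. The frame is 40 mm deep and is made of two full-height vertical stiles with two horizontal rails fitted between them.

B is a rectangular door frame: two vertical jambs of 91×143 mm section, 2185 mm tall, with a clear opening 828 mm wide between their inner faces. A header 101 mm tall and 143 mm deep lies on top of the jambs and spans the full outside width.

The door frame is against the picture frame's +x side, with their −y faces flush.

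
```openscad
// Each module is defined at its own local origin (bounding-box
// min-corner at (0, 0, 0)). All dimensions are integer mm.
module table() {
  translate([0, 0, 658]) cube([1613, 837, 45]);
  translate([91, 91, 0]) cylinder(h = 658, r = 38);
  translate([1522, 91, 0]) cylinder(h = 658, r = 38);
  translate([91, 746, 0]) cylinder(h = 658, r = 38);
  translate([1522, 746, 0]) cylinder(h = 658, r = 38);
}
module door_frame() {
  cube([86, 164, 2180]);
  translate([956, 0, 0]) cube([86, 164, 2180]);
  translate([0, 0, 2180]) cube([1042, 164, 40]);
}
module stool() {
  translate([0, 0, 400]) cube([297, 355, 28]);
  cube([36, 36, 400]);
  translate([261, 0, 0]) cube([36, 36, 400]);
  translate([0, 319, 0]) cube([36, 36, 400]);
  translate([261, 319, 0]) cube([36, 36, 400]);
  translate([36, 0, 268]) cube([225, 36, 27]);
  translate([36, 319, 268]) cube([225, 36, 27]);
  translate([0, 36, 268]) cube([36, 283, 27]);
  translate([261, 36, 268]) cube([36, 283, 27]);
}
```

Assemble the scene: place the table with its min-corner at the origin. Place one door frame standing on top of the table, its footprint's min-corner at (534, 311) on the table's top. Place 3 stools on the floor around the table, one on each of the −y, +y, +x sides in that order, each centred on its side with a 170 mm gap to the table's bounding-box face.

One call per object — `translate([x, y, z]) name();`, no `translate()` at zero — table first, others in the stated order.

table();
translate([534, 311, 703]) door_frame();
translate([658, -525, 0]) stool();
translate([658, 1007, 0]) stool();
translate([1783, 241, 0]) stool();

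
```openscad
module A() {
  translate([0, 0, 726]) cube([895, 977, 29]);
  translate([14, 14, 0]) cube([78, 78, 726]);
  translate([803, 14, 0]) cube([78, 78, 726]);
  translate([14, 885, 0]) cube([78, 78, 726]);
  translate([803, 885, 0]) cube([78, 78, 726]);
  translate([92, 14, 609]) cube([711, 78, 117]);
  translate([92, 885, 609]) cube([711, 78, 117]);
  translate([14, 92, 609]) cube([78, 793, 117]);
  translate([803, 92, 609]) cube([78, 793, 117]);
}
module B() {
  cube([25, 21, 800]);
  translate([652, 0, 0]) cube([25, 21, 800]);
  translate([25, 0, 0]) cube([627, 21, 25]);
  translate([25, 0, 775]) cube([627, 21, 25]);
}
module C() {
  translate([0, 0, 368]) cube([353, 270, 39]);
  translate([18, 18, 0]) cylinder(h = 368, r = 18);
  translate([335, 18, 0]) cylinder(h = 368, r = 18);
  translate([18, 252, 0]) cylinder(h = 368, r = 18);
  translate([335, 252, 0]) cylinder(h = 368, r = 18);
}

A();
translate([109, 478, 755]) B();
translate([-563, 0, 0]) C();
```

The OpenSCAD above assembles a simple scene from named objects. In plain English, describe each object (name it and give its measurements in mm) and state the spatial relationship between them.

A is a table with a 895×977 mm rectangular top, 29 mm thick, top surface at z = 755 mm, supported by four 78×78 mm square legs, each inset 14 mm from the nearest pair of top edges, running from the floor. Four apron rails, 78 mm thick and 117 mm tall, run between adjacent legs with their top edges flush with the underside of the top and their outer faces flush with the legs' outer faces.

B is a rectangular picture frame lying in the x–z plane (depth along y). The opening is 627 mm wide (x) by 750 mm tall (z), surrounded by a border 25 mm wide on all four sides. The frame is 21 mm deep and is made of two full-height vertical stiles with two horizontal rails fitted between them.

C is a four-legged stool. The seat is a 353×270×39 mm slab whose top surface is at z = 407 mm; four round legs, each 36 mm in diameter, run from the floor (z = 0) to the underside of the seat, each leg's axis is inset half a diameter from the nearest pair of seat edges (so the leg's bounding box is flush with the corner).

The picture frame is on top of the table, centred. The stool is on the floor beside the table on its −x side.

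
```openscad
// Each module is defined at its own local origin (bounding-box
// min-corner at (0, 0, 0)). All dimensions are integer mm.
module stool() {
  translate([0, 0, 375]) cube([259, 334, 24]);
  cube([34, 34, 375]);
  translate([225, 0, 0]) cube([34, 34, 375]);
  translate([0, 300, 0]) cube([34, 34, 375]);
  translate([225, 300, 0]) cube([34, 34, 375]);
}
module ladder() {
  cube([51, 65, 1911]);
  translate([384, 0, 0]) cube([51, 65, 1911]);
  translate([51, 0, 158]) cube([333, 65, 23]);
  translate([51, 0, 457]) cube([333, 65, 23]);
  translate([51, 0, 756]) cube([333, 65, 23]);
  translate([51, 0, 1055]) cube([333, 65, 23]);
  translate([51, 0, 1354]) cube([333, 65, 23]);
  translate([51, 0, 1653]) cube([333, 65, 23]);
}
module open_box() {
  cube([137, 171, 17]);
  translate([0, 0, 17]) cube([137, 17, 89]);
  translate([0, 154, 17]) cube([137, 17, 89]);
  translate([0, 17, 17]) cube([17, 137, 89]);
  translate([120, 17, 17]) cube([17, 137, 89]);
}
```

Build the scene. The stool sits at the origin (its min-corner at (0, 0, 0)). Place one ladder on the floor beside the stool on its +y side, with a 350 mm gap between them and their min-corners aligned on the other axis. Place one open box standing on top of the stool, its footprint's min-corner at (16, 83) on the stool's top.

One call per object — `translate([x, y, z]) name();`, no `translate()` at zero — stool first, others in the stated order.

stool();
translate([0, 684, 0]) ladder();
translate([16, 83, 399]) open_box();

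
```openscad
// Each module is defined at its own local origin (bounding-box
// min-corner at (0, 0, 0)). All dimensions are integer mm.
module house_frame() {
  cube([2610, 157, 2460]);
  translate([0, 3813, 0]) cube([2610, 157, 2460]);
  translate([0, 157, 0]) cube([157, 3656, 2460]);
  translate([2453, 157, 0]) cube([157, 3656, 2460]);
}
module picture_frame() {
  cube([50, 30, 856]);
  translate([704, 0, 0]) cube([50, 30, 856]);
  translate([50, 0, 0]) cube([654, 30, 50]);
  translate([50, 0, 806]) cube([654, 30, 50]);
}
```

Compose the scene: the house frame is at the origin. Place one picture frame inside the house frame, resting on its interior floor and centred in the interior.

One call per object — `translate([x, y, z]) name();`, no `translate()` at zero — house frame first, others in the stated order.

house_frame();
translate([928, 1970, 0]) picture_frame();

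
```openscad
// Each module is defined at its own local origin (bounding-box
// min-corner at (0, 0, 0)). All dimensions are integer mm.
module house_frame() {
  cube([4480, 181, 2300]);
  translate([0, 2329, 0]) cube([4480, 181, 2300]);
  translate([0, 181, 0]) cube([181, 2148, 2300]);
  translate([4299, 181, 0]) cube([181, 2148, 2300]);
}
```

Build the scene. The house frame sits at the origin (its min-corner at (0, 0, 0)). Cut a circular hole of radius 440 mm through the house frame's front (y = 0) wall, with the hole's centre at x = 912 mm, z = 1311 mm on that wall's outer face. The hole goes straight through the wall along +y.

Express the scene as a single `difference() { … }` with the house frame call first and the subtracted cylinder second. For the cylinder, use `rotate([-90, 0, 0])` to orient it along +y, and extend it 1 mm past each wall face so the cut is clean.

difference() {
  house_frame();
  translate([912, -1, 1311]) rotate([-90, 0, 0]) cylinder(h = 183, r = 440);
}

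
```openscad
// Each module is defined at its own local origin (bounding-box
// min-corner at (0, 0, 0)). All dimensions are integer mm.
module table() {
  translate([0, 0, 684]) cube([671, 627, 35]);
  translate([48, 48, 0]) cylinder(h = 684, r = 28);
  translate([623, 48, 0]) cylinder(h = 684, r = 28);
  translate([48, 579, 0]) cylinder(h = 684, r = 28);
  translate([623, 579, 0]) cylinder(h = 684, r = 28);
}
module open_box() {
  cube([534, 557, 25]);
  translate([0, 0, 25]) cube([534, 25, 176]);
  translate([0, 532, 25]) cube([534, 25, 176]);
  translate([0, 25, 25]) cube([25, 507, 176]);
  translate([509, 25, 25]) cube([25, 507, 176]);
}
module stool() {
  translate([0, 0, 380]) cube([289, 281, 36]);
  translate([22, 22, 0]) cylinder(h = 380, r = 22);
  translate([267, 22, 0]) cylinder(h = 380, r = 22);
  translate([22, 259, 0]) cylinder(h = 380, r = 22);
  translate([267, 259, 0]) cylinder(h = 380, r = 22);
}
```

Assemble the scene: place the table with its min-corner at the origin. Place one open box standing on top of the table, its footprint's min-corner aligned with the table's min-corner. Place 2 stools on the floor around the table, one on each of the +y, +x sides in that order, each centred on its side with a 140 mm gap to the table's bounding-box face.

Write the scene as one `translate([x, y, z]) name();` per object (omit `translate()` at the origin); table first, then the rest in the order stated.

table();
translate([0, 0, 719]) open_box();
translate([191, 767, 0]) stool();
translate([811, 173, 0]) stool();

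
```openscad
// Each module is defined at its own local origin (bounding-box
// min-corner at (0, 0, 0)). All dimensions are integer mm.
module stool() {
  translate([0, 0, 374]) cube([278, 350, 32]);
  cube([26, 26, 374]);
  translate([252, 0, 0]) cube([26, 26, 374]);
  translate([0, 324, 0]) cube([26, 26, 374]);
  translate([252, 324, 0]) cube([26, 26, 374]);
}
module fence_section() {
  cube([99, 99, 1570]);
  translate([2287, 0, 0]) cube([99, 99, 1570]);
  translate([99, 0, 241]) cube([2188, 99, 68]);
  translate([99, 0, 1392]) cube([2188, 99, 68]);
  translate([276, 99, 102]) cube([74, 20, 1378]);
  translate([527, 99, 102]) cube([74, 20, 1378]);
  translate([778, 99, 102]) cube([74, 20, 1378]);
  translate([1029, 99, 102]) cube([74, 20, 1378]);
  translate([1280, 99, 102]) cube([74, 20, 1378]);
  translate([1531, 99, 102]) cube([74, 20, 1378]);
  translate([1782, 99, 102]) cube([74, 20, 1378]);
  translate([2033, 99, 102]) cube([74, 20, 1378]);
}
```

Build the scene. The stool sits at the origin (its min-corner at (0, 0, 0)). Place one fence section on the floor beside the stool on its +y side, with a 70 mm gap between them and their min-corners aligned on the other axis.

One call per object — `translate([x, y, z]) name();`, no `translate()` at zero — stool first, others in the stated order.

stool();
translate([0, 420, 0]) fence_section();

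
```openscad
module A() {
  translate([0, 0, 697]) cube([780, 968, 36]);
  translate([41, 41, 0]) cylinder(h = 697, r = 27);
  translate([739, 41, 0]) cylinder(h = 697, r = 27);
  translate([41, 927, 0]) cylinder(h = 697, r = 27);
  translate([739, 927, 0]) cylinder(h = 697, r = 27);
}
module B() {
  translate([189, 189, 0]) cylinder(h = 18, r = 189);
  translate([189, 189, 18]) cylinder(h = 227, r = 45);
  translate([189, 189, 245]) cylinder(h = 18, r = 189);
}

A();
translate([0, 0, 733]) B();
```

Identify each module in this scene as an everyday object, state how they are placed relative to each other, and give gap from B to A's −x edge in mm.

A is a table. B is a spool. The spool is on top of the table. The gap from the spool to the table's −x edge is 0 mm.

The spool's min-x is at 0; the table's min-x is 0; gap = 0 mm.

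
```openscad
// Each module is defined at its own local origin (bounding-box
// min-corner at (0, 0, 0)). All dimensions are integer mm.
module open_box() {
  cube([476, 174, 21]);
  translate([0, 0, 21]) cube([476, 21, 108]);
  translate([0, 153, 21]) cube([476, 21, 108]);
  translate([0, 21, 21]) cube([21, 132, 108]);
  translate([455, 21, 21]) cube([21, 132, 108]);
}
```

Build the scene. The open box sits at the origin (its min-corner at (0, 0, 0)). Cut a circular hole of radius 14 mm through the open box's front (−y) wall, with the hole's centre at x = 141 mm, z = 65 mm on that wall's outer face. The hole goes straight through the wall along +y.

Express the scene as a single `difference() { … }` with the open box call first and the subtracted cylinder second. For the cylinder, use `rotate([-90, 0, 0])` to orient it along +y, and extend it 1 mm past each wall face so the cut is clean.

difference() {
  open_box();
  translate([141, -1, 65]) rotate([-90, 0, 0]) cylinder(h = 23, r = 14);
}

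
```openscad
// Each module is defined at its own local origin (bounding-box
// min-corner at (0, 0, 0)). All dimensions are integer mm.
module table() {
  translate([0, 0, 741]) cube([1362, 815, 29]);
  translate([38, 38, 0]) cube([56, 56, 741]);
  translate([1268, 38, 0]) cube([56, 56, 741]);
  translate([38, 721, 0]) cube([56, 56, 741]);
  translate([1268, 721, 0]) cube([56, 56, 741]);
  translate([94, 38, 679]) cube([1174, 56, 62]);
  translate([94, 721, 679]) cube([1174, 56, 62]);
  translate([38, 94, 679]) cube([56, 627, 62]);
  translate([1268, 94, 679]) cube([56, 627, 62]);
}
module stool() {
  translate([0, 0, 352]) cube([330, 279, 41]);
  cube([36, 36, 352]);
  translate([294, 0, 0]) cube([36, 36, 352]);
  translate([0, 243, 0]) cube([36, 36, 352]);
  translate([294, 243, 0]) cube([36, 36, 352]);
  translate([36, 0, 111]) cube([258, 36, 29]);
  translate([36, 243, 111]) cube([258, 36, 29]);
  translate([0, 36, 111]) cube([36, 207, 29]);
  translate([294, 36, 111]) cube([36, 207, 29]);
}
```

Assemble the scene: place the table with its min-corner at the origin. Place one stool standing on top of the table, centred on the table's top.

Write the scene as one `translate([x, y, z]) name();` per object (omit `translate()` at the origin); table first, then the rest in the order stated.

table();
translate([516, 268, 770]) stool();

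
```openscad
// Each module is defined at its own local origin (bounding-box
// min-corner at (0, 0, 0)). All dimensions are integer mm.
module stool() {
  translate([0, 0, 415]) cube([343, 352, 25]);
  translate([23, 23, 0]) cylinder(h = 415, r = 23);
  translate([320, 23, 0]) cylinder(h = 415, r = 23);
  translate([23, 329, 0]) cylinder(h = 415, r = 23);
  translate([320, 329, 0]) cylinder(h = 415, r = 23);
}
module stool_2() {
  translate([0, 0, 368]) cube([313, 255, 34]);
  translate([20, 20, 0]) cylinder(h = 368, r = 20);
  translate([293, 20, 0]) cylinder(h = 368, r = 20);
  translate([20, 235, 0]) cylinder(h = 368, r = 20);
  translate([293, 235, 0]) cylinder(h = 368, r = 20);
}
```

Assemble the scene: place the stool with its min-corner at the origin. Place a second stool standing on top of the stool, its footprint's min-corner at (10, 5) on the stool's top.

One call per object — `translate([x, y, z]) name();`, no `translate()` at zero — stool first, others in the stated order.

stool();
translate([10, 5, 440]) stool_2();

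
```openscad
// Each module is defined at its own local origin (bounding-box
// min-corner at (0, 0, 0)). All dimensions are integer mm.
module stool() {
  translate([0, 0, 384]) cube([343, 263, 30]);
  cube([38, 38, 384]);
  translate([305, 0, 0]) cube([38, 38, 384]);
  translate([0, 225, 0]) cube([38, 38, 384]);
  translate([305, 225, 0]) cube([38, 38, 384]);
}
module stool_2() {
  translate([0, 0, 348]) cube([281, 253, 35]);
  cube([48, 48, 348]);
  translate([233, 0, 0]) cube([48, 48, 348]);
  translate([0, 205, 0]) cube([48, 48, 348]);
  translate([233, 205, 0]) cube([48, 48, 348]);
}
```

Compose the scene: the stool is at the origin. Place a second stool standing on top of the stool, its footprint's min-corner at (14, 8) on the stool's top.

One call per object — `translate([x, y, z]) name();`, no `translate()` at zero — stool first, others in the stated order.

stool();
translate([14, 8, 414]) stool_2();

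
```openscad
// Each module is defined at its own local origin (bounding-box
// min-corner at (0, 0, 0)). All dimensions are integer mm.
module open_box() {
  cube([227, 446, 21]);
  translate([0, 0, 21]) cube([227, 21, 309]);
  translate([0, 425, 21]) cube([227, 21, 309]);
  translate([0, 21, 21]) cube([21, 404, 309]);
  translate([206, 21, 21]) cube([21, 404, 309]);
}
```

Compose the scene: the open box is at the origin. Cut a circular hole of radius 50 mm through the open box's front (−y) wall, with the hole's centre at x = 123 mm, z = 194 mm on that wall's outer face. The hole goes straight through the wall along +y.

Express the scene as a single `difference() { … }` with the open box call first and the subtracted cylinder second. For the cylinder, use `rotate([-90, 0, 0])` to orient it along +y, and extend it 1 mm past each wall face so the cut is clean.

difference() {
  open_box();
  translate([123, -1, 194]) rotate([-90, 0, 0]) cylinder(h = 23, r = 50);
}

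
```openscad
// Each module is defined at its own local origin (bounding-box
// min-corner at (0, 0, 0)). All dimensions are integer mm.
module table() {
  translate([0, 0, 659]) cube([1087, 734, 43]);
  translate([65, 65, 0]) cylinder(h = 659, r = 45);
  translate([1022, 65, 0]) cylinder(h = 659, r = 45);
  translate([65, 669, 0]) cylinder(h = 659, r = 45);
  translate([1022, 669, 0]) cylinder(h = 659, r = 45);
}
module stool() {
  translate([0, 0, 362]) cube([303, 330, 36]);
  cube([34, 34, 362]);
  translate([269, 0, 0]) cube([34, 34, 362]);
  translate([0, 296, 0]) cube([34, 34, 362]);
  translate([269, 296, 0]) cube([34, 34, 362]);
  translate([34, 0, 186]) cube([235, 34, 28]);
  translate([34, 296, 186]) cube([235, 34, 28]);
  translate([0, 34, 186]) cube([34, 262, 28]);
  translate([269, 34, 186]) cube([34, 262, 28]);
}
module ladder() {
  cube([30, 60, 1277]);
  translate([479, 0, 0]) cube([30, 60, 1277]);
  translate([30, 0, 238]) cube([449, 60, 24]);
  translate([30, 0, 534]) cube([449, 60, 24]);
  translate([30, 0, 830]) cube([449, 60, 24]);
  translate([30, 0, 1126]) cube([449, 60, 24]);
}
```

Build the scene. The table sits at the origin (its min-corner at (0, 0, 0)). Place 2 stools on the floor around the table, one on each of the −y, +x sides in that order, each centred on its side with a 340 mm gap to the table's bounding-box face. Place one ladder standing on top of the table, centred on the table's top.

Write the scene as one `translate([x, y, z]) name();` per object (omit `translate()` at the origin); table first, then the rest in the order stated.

table();
translate([392, -670, 0]) stool();
translate([1427, 202, 0]) stool();
translate([289, 337, 702]) ladder();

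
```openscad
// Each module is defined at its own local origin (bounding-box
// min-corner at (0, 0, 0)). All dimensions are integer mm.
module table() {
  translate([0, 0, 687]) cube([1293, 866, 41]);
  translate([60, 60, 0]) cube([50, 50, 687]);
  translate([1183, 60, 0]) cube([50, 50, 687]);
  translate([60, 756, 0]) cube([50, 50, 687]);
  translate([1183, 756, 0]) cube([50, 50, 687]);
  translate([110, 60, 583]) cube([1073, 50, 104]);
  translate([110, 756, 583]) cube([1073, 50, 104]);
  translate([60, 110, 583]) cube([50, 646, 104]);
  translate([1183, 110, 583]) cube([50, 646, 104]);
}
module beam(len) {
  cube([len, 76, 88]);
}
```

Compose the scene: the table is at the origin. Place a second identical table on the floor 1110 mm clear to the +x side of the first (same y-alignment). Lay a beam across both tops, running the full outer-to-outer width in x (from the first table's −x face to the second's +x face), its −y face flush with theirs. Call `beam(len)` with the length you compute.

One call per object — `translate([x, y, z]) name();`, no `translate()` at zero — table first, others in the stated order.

table();
translate([2403, 0, 0]) table();
translate([0, 0, 728]) beam(3696);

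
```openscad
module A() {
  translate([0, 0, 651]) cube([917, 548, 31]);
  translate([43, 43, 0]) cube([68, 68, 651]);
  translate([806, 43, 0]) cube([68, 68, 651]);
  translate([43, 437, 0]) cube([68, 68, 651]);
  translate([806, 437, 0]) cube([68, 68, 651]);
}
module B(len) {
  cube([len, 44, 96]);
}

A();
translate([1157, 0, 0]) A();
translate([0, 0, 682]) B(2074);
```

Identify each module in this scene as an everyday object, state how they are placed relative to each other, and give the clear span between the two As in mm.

Second table starts at x = 1157; first ends at x = 917; clear span = 1157 − 917 = 240 mm.

A is a table. B is a beam. A beam spans the tops of two tables. The clear span between the two tables is 240 mm.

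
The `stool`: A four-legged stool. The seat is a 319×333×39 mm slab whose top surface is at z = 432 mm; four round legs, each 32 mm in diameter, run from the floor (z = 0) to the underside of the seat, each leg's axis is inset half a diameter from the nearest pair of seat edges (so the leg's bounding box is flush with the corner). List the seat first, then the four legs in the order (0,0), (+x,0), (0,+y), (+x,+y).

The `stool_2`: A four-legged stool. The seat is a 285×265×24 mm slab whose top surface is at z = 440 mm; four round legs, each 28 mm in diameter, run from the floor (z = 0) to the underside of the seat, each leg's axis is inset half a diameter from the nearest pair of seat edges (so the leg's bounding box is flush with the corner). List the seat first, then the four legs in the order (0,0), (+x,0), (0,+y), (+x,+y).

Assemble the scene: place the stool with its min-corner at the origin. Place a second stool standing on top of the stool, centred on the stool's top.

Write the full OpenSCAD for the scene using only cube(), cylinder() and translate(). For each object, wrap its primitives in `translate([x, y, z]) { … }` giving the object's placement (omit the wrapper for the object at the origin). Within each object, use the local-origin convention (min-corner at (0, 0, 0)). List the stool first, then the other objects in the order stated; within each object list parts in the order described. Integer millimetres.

translate([0, 0, 393]) cube([319, 333, 39]);
translate([16, 16, 0]) cylinder(h = 393, r = 16);
translate([303, 16, 0]) cylinder(h = 393, r = 16);
translate([16, 317, 0]) cylinder(h = 393, r = 16);
translate([303, 317, 0]) cylinder(h = 393, r = 16);
translate([17, 34, 432]) {
  translate([0, 0, 416]) cube([285, 265, 24]);
  translate([14, 14, 0]) cylinder(h = 416, r = 14);
  translate([271, 14, 0]) cylinder(h = 416, r = 14);
  translate([14, 251, 0]) cylinder(h = 416, r = 14);
  translate([271, 251, 0]) cylinder(h = 416, r = 14);
}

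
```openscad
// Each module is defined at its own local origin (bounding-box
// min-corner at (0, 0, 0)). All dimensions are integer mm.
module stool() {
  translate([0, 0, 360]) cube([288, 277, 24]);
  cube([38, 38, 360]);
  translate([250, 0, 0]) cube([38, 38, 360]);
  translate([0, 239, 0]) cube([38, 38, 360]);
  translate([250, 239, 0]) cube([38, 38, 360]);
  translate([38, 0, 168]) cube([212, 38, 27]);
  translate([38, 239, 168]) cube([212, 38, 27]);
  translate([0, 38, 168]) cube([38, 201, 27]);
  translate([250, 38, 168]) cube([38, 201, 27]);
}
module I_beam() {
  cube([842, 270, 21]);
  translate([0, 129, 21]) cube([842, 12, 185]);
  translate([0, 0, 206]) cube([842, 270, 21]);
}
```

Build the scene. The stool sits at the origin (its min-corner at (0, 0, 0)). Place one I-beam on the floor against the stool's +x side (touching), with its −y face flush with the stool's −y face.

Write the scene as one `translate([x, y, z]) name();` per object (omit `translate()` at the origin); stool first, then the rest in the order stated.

stool();
translate([288, 0, 0]) I_beam();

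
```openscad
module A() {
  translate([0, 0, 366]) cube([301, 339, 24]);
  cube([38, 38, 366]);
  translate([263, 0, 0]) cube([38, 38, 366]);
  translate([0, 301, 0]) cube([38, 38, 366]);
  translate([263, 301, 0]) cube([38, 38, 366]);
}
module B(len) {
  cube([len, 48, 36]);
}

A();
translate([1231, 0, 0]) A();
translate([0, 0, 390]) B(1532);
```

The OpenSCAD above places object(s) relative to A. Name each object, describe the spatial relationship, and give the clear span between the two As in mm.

Second stool starts at x = 1231; first ends at x = 301; clear span = 1231 − 301 = 930 mm.

A is a stool. B is a beam. A beam spans the tops of two stools. The clear span between the two stools is 930 mm.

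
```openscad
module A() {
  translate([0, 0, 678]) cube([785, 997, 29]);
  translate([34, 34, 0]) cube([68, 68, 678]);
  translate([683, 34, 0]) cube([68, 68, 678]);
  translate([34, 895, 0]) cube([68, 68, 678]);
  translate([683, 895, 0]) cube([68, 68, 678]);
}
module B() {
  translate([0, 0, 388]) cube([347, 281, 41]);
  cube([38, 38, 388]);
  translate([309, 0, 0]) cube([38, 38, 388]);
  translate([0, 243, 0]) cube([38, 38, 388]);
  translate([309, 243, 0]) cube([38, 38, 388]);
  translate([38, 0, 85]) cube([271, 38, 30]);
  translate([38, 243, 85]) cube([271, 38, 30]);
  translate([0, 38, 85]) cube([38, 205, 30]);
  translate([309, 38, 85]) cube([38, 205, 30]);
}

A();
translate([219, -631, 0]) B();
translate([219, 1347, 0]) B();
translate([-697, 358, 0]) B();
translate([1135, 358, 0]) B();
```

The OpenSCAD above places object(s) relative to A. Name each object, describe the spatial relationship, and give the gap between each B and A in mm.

A is a table. B is a stool. Four stools sit around the table at the −y, +y, −x, +x sides. The gap between each stool and the table is 350 mm.

Each stool's nearest face is 350 mm from the table's bounding box.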